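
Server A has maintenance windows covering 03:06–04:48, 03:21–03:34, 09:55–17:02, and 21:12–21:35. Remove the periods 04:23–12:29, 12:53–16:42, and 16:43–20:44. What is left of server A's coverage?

A, merged: 03:06–04:48, 09:55–17:02, 21:12–21:35.
03:06–04:48 with B removed leaves 03:06–04:23.
09:55–17:02 with B removed leaves 12:29–12:53, 16:42–16:43.
21:12–21:35 is untouched.

03:06–04:23, 12:29–12:53, 16:42–16:43, 21:12–21:35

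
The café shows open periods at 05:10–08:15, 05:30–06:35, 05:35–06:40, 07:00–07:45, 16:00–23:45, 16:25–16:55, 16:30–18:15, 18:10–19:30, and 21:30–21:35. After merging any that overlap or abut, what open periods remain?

05:10-08:15, 16:00-23:45

05:30-06:35 overlaps/touches 05:10-08:15 → extend to 05:10-08:15.
05:35-06:40 overlaps/touches 05:10-08:15 → extend to 05:10-08:15.
07:00-07:45 overlaps/touches 05:10-08:15 → extend to 05:10-08:15.
16:00-23:45 is disjoint → start new block.
16:25-16:55 overlaps/touches 16:00-23:45 → extend to 16:00-23:45.
16:30-18:15 overlaps/touches 16:00-23:45 → extend to 16:00-23:45.
18:10-19:30 overlaps/touches 16:00-23:45 → extend to 16:00-23:45.
21:30-21:35 overlaps/touches 16:00-23:45 → extend to 16:00-23:45.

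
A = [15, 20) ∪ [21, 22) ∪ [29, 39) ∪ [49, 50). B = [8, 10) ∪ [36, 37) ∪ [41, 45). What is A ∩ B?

[36, 37)

[15, 20) falls entirely outside B.
[21, 22) falls entirely outside B.
[29, 39) overlaps B on [36, 37).
[49, 50) falls entirely outside B.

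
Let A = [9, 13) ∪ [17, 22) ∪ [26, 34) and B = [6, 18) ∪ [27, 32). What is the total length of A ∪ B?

A ∪ B = [6, 22), [26, 34).
Total: 16 + 8 = 24.

24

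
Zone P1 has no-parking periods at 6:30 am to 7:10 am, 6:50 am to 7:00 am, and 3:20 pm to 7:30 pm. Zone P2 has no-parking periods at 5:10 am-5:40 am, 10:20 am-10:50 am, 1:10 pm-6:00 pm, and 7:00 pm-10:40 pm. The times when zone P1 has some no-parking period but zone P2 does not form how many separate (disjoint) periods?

2

Merge the first list: 6:30 am–7:10 am, 3:20 pm–7:30 pm.
A \ B = 6:30 am–7:10 am, 6:00 pm–7:00 pm.
That is 2 disjoint pieces.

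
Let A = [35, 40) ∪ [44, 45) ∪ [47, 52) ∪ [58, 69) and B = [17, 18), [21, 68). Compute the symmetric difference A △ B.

[17, 18) ∪ [21, 35) ∪ [40, 44) ∪ [45, 47) ∪ [52, 58) ∪ [68, 69)

Only in the first: [68, 69).
Only in the second: [17, 18), [21, 35), [40, 44), [45, 47), [52, 58).
Together these are the periods covered by exactly one.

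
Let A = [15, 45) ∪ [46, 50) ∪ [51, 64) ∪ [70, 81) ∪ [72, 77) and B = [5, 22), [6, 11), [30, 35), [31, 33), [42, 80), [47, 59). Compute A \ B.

[22, 30) ∪ [35, 42) ∪ [80, 81)

First set merges to [15, 45), [46, 50), [51, 64), [70, 81).
Second set merges to [5, 22), [30, 35), [42, 80).
[15, 45) with B removed leaves [22, 30), [35, 42).
[46, 50) lies entirely inside B → drops out.
[51, 64) lies entirely inside B → drops out.
[70, 81) with B removed leaves [80, 81).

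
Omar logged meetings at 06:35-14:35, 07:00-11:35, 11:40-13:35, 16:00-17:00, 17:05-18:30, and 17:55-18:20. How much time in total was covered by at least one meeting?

10 h 25 min

Merged: 06:35-14:35, 16:00-17:00, 17:05-18:30.
Lengths: 8 h + 1 h + 1 h 25 min = 10 h 25 min.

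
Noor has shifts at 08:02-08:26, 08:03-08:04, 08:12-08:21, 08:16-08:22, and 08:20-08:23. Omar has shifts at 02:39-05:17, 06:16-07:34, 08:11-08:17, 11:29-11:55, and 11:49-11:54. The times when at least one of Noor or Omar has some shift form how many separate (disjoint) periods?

4

First set merges to 08:02–08:26.
Second set merges to 02:39–05:17, 06:16–07:34, 08:11–08:17, 11:29–11:55.
A ∪ B = 02:39–05:17, 06:16–07:34, 08:02–08:26, 11:29–11:55.
That is 4 disjoint pieces.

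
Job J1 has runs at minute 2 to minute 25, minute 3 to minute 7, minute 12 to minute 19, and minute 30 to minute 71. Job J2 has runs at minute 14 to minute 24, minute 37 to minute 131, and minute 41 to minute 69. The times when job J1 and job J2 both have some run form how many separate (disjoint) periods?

Merge the first list: minute 2 to minute 25, minute 30 to minute 71.
Merge the second list: minute 14 to minute 24, minute 37 to minute 131.
A ∩ B = minute 14 to minute 24, minute 37 to minute 71.
That is 2 disjoint pieces.

2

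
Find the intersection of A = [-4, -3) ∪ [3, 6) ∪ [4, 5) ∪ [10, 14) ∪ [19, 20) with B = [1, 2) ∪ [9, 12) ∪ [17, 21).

[10, 12) ∪ [19, 20)

First set merges to [-4, -3), [3, 6), [10, 14), [19, 20).
[-4, -3) falls entirely outside B.
[3, 6) falls entirely outside B.
[10, 14) overlaps B on [10, 12).
[19, 20) overlaps B on [19, 20).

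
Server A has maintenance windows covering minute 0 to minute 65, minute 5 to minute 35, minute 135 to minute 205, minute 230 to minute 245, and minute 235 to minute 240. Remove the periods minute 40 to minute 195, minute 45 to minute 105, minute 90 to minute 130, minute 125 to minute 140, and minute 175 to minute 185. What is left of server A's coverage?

Merge the first list: minute 0 to minute 65, minute 135 to minute 205, minute 230 to minute 245.
Merge the second list: minute 40 to minute 195.
minute 0 to minute 65 minus B → minute 0 to minute 40.
minute 135 to minute 205 minus B → minute 195 to minute 205.
minute 230 to minute 245: no B overlap → unchanged.

minute 0 to minute 40, minute 195 to minute 205, minute 230 to minute 245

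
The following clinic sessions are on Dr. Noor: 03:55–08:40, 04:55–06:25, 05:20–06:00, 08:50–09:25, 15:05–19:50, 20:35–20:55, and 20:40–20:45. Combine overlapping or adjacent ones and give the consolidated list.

03:55-08:40, 08:50-09:25, 15:05-19:50, 20:35-20:55

04:55-06:25 overlaps/touches 03:55-08:40 → extend to 03:55-08:40.
05:20-06:00 overlaps/touches 03:55-08:40 → extend to 03:55-08:40.
08:50-09:25 is disjoint → start new block.
15:05-19:50 is disjoint → start new block.
20:35-20:55 is disjoint → start new block.
20:40-20:45 overlaps/touches 20:35-20:55 → extend to 20:35-20:55.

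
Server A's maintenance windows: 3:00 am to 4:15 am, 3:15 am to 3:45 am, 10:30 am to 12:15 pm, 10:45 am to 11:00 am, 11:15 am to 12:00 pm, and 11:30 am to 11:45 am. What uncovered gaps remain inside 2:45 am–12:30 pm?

2:45 am–3:00 am, 4:15 am–10:30 am, 12:15 pm–12:30 pm

After merging, the occupied span is 3:00 am–4:15 am, 10:30 am–12:15 pm.
Complement within 2:45 am–12:30 pm: 2:45 am–3:00 am, 4:15 am–10:30 am, 12:15 pm–12:30 pm.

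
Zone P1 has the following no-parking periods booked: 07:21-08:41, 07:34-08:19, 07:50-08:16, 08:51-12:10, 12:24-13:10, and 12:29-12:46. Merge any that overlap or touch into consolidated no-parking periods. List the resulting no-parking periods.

07:21–08:41, 08:51–12:10, 12:24–13:10

07:34–08:19 overlaps/touches 07:21–08:41 → extend to 07:21–08:41.
07:50–08:16 overlaps/touches 07:21–08:41 → extend to 07:21–08:41.
08:51–12:10 is disjoint → start new block.
12:24–13:10 is disjoint → start new block.
12:29–12:46 overlaps/touches 12:24–13:10 → extend to 12:24–13:10.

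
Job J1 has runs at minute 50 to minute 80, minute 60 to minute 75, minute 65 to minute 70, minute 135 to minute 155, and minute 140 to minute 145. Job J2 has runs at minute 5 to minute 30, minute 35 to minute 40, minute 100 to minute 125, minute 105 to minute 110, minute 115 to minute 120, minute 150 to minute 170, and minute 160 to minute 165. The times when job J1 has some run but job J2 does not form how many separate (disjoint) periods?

2

Merge the first list: minute 50 to minute 80, minute 135 to minute 155.
Merge the second list: minute 5 to minute 30, minute 35 to minute 40, minute 100 to minute 125, minute 150 to minute 170.
A \ B = minute 50 to minute 80, minute 135 to minute 150.
That is 2 disjoint pieces.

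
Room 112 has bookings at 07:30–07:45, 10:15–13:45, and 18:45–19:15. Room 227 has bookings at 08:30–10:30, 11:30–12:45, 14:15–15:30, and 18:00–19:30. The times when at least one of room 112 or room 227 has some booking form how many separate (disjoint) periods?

A ∪ B = 07:30-07:45, 08:30-13:45, 14:15-15:30, 18:00-19:30.
That is 4 disjoint pieces.

4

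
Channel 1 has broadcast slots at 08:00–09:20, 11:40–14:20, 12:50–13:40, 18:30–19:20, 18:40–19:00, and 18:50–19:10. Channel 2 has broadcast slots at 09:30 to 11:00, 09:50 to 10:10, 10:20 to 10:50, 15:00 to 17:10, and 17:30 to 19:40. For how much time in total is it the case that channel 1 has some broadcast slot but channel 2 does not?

First set merges to 08:00–09:20, 11:40–14:20, 18:30–19:20.
Second set merges to 09:30–11:00, 15:00–17:10, 17:30–19:40.
A \ B = 08:00–09:20, 11:40–14:20.
Total: 1 h 20 min + 2 h 40 min = 4 h.

4 h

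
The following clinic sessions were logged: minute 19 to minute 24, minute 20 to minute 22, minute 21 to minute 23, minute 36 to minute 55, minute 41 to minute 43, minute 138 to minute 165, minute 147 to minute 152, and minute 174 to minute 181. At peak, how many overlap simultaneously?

3

At minute 21, 3 of the intervals are simultaneously active.
No point has more.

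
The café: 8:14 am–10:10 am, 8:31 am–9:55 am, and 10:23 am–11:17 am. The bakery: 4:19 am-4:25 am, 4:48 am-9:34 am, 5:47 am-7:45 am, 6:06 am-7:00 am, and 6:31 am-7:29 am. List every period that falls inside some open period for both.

A, merged: 8:14 am–10:10 am, 10:23 am–11:17 am.
B, merged: 4:19 am–4:25 am, 4:48 am–9:34 am.
8:14 am–10:10 am meets the second set on 8:14 am–9:34 am.
10:23 am–11:17 am: no overlap with the second set.

8:14 am–9:34 am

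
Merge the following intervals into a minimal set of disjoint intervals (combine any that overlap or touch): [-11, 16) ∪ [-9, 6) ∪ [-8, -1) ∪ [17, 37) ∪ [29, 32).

[-11, 16) ∪ [17, 37)

[-9, 6) overlaps/touches [-11, 16) → extend to [-11, 16).
[-8, -1) overlaps/touches [-11, 16) → extend to [-11, 16).
[17, 37) is disjoint → start new block.
[29, 32) overlaps/touches [17, 37) → extend to [17, 37).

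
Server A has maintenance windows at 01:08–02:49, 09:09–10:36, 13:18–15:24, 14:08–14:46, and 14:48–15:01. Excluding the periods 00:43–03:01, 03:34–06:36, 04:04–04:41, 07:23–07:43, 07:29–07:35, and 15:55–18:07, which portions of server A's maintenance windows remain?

09:09–10:36, 13:18–15:24

Merge the first list: 01:08–02:49, 09:09–10:36, 13:18–15:24.
Merge the second list: 00:43–03:01, 03:34–06:36, 07:23–07:43, 15:55–18:07.
01:08–02:49: fully covered by B → removed.
09:09–10:36: no B overlap → unchanged.
13:18–15:24: no B overlap → unchanged.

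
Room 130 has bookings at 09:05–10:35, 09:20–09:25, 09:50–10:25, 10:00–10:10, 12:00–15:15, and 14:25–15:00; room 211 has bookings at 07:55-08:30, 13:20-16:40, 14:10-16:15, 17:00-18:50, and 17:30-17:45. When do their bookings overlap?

Merge the first list: 09:05-10:35, 12:00-15:15.
Merge the second list: 07:55-08:30, 13:20-16:40, 17:00-18:50.
09:05-10:35 falls entirely outside B.
12:00-15:15 overlaps B on 13:20-15:15.

13:20-15:15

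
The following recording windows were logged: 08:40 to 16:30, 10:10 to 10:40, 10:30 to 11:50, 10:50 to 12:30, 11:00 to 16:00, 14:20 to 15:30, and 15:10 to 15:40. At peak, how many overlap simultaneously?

At 11:00, 4 of the intervals are simultaneously active.
No point has more.

4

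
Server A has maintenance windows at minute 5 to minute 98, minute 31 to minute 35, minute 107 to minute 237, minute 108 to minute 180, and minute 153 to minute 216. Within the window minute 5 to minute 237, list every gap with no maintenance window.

minute 98 to minute 107

After merging, the occupied span is minute 5 to minute 98, minute 107 to minute 237.
Complement within minute 5 to minute 237: minute 98 to minute 107.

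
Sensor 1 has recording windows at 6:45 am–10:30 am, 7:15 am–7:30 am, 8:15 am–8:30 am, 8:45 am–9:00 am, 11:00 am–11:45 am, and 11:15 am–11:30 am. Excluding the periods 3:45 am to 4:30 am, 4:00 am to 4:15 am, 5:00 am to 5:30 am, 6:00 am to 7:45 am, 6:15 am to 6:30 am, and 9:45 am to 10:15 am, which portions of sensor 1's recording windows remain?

7:45 am–9:45 am, 10:15 am–10:30 am, 11:00 am–11:45 am

A, merged: 6:45 am–10:30 am, 11:00 am–11:45 am.
B, merged: 3:45 am–4:30 am, 5:00 am–5:30 am, 6:00 am–7:45 am, 9:45 am–10:15 am.
6:45 am–10:30 am with B removed leaves 7:45 am–9:45 am, 10:15 am–10:30 am.
11:00 am–11:45 am is untouched.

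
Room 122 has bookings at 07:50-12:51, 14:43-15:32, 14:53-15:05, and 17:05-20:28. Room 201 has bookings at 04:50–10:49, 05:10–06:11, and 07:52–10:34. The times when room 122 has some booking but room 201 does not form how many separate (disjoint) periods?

3

Merge the first list: 07:50–12:51, 14:43–15:32, 17:05–20:28.
Merge the second list: 04:50–10:49.
A \ B = 10:49–12:51, 14:43–15:32, 17:05–20:28.
That is 3 disjoint pieces.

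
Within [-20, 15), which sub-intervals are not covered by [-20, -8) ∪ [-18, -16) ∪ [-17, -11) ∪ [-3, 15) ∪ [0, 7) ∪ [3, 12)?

[-8, -3)

Covered (merged): [-20, -8), [-3, 15).
Uncovered inside [-20, 15): [-8, -3).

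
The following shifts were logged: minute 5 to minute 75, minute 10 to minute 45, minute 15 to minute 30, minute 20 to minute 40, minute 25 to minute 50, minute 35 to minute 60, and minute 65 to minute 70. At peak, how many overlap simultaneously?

5

At minute 25, 5 of the intervals are simultaneously active.
No point has more.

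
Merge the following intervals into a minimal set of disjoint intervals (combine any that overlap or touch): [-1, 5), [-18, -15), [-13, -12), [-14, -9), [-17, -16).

Sort by start: [-18, -15), [-17, -16), [-14, -9), [-13, -12), [-1, 5).
[-17, -16) overlaps/touches [-18, -15) → extend to [-18, -15).
[-14, -9) is disjoint → start new block.
[-13, -12) overlaps/touches [-14, -9) → extend to [-14, -9).
[-1, 5) is disjoint → start new block.

[-18, -15) ∪ [-14, -9) ∪ [-1, 5)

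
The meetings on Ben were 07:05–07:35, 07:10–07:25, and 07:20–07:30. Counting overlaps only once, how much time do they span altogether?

Merged: 07:05–07:35.
Length: 30 min.

30 min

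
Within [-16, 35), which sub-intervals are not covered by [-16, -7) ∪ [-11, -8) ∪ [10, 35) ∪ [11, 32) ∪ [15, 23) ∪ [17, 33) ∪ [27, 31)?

[-7, 10)

The merged coverage is [-16, -7), [10, 35).
Gaps within [-16, 35): [-7, 10).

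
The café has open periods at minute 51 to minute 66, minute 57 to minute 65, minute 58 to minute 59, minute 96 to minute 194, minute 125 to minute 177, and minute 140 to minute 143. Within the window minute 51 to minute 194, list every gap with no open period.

The merged coverage is minute 51 to minute 66, minute 96 to minute 194.
Gaps within minute 51 to minute 194: minute 66 to minute 96.

minute 66 to minute 96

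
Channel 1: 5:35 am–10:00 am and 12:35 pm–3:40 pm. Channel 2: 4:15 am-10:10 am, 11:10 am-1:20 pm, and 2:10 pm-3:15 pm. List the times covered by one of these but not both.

4:15 am–5:35 am, 10:00 am–10:10 am, 11:10 am–12:35 pm, 1:20 pm–2:10 pm, 3:15 pm–3:40 pm

Only in the first: 1:20 pm–2:10 pm, 3:15 pm–3:40 pm.
Only in the second: 4:15 am–5:35 am, 10:00 am–10:10 am, 11:10 am–12:35 pm.
Together these are the periods covered by exactly one.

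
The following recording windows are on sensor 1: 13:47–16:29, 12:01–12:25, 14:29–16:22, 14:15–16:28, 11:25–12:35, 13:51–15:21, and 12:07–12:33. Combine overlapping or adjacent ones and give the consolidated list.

Sort by start: 11:25–12:35, 12:01–12:25, 12:07–12:33, 13:47–16:29, 13:51–15:21, 14:15–16:28, 14:29–16:22.
12:01–12:25 overlaps/touches 11:25–12:35 → extend to 11:25–12:35.
12:07–12:33 overlaps/touches 11:25–12:35 → extend to 11:25–12:35.
13:47–16:29 is disjoint → start new block.
13:51–15:21 overlaps/touches 13:47–16:29 → extend to 13:47–16:29.
14:15–16:28 overlaps/touches 13:47–16:29 → extend to 13:47–16:29.
14:29–16:22 overlaps/touches 13:47–16:29 → extend to 13:47–16:29.

11:25–12:35, 13:47–16:29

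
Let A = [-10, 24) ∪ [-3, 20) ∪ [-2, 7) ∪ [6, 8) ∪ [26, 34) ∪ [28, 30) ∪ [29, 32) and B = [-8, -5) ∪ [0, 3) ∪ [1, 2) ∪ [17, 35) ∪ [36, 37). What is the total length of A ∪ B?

46

Merge the first list: [-10, 24), [26, 34).
Merge the second list: [-8, -5), [0, 3), [17, 35), [36, 37).
A ∪ B = [-10, 35), [36, 37).
Total: 45 + 1 = 46.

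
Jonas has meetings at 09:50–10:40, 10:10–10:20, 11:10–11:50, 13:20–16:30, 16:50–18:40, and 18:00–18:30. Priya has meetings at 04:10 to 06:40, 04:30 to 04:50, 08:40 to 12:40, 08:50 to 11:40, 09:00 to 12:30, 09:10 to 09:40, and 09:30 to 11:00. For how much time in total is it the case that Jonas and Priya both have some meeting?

1 h 30 min

Merge the first list: 09:50-10:40, 11:10-11:50, 13:20-16:30, 16:50-18:40.
Merge the second list: 04:10-06:40, 08:40-12:40.
A ∩ B = 09:50-10:40, 11:10-11:50.
Total: 50 min + 40 min = 1 h 30 min.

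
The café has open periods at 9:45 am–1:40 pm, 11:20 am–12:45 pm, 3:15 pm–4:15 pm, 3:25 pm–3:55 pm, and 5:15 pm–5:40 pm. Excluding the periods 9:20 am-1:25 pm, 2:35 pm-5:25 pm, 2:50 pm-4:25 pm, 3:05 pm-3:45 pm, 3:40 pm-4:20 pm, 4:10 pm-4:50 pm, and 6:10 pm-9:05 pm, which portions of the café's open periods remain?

1:25 pm–1:40 pm, 5:25 pm–5:40 pm

A, merged: 9:45 am–1:40 pm, 3:15 pm–4:15 pm, 5:15 pm–5:40 pm.
B, merged: 9:20 am–1:25 pm, 2:35 pm–5:25 pm, 6:10 pm–9:05 pm.
9:45 am–1:40 pm with B removed leaves 1:25 pm–1:40 pm.
3:15 pm–4:15 pm lies entirely inside B → drops out.
5:15 pm–5:40 pm with B removed leaves 5:25 pm–5:40 pm.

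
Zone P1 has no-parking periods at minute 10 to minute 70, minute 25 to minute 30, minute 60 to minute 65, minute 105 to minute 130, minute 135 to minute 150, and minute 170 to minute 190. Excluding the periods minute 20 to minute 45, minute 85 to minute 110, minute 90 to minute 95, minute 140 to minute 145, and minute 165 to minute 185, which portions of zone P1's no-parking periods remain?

minute 10 to minute 20, minute 45 to minute 70, minute 110 to minute 130, minute 135 to minute 140, minute 145 to minute 150, minute 185 to minute 190

Merge the first list: minute 10 to minute 70, minute 105 to minute 130, minute 135 to minute 150, minute 170 to minute 190.
Merge the second list: minute 20 to minute 45, minute 85 to minute 110, minute 140 to minute 145, minute 165 to minute 185.
minute 10 to minute 70 minus B → minute 10 to minute 20, minute 45 to minute 70.
minute 105 to minute 130 minus B → minute 110 to minute 130.
minute 135 to minute 150 minus B → minute 135 to minute 140, minute 145 to minute 150.
minute 170 to minute 190 minus B → minute 185 to minute 190.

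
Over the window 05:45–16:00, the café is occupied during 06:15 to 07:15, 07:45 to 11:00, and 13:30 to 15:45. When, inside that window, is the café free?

Covered (merged): 06:15–07:15, 07:45–11:00, 13:30–15:45.
Gaps within 05:45–16:00: 05:45–06:15, 07:15–07:45, 11:00–13:30, 15:45–16:00.

05:45–06:15, 07:15–07:45, 11:00–13:30, 15:45–16:00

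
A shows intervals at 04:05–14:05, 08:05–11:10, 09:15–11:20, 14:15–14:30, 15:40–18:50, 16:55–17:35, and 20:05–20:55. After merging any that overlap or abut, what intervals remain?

08:05-11:10 overlaps/touches 04:05-14:05 → extend to 04:05-14:05.
09:15-11:20 overlaps/touches 04:05-14:05 → extend to 04:05-14:05.
14:15-14:30 is disjoint → start new block.
15:40-18:50 is disjoint → start new block.
16:55-17:35 overlaps/touches 15:40-18:50 → extend to 15:40-18:50.
20:05-20:55 is disjoint → start new block.

04:05-14:05, 14:15-14:30, 15:40-18:50, 20:05-20:55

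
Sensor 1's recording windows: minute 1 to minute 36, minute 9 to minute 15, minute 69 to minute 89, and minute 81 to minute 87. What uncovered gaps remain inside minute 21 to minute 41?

minute 36 to minute 41

After merging, the occupied span is minute 1 to minute 36, minute 69 to minute 89.
Gaps within minute 21 to minute 41: minute 36 to minute 41.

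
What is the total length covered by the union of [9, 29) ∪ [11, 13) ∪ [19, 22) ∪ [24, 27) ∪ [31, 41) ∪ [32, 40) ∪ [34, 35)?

Merged: [9, 29), [31, 41).
Lengths: 20 + 10 = 30.

30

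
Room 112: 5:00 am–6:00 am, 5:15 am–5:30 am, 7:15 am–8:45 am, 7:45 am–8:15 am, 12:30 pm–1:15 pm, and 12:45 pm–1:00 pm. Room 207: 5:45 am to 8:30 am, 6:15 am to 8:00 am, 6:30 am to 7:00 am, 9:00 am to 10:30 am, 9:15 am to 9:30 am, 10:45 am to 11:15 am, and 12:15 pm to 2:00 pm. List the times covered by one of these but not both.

5:00 am–5:45 am, 6:00 am–7:15 am, 8:30 am–8:45 am, 9:00 am–10:30 am, 10:45 am–11:15 am, 12:15 pm–12:30 pm, 1:15 pm–2:00 pm

Merge the first list: 5:00 am–6:00 am, 7:15 am–8:45 am, 12:30 pm–1:15 pm.
Merge the second list: 5:45 am–8:30 am, 9:00 am–10:30 am, 10:45 am–11:15 am, 12:15 pm–2:00 pm.
Only in the first: 5:00 am–5:45 am, 8:30 am–8:45 am.
Only in the second: 6:00 am–7:15 am, 9:00 am–10:30 am, 10:45 am–11:15 am, 12:15 pm–12:30 pm, 1:15 pm–2:00 pm.
Together these are the periods covered by exactly one.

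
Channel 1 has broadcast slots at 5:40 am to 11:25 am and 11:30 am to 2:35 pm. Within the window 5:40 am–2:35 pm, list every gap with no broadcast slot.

11:25 am–11:30 am

The merged coverage is 5:40 am–11:25 am, 11:30 am–2:35 pm.
Uncovered inside 5:40 am–2:35 pm: 11:25 am–11:30 am.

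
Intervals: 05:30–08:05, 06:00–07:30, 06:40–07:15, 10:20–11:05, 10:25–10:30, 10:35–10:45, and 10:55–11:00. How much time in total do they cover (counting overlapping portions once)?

Merged: 05:30–08:05, 10:20–11:05.
Lengths: 2 h 35 min + 45 min = 3 h 20 min.

3 h 20 min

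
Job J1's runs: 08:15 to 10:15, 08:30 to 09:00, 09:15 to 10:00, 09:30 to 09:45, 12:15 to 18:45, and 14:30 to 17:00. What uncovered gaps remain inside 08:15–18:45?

10:15–12:15

Covered (merged): 08:15–10:15, 12:15–18:45.
Uncovered inside 08:15–18:45: 10:15–12:15.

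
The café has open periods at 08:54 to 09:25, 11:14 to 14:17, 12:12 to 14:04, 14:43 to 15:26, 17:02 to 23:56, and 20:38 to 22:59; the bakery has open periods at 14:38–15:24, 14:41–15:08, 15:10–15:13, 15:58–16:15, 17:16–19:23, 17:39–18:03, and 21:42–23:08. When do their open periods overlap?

Merge the first list: 08:54-09:25, 11:14-14:17, 14:43-15:26, 17:02-23:56.
Merge the second list: 14:38-15:24, 15:58-16:15, 17:16-19:23, 21:42-23:08.
08:54-09:25: no overlap with the second set.
11:14-14:17: no overlap with the second set.
14:43-15:26 meets the second set on 14:43-15:24.
17:02-23:56 meets the second set on 17:16-19:23, 21:42-23:08.

14:43-15:24, 17:16-19:23, 21:42-23:08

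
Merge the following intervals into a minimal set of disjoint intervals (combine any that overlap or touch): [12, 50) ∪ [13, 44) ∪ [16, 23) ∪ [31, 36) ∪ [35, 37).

[12, 50)

[13, 44) overlaps/touches [12, 50) → extend to [12, 50).
[16, 23) overlaps/touches [12, 50) → extend to [12, 50).
[31, 36) overlaps/touches [12, 50) → extend to [12, 50).
[35, 37) overlaps/touches [12, 50) → extend to [12, 50).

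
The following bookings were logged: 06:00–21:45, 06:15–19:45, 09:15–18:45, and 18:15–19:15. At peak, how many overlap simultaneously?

Walk the sorted start/end points keeping a running depth.
The depth first hits 4 at 18:15.

4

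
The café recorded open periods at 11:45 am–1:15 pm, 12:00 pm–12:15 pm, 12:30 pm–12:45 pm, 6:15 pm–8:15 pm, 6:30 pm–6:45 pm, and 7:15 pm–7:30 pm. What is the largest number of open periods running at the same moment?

Sweep endpoints in order; track running count of active intervals.
Peak of 2 reached at 12:00 pm.

2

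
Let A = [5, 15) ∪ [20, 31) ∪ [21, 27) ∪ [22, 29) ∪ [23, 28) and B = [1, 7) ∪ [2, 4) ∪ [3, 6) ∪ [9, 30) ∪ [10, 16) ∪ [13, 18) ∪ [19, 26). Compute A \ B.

Merge the first list: [5, 15), [20, 31).
Merge the second list: [1, 7), [9, 30).
[5, 15) \ B = [7, 9).
[20, 31) \ B = [30, 31).

[7, 9) ∪ [30, 31)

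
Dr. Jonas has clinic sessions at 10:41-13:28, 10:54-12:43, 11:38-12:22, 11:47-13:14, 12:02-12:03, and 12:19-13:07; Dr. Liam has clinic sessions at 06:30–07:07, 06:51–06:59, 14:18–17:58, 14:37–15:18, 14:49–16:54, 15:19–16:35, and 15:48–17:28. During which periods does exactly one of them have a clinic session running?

Merge the first list: 10:41–13:28.
Merge the second list: 06:30–07:07, 14:18–17:58.
Only in the first: 10:41–13:28.
Only in the second: 06:30–07:07, 14:18–17:58.
Together these are the periods covered by exactly one.

06:30–07:07, 10:41–13:28, 14:18–17:58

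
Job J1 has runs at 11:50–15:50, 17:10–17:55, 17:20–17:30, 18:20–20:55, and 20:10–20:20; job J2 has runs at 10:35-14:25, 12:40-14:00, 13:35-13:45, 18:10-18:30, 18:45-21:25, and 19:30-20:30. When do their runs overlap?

A, merged: 11:50-15:50, 17:10-17:55, 18:20-20:55.
B, merged: 10:35-14:25, 18:10-18:30, 18:45-21:25.
11:50-15:50 ∩ B → 11:50-14:25.
17:10-17:55 meets no B interval.
18:20-20:55 ∩ B → 18:20-18:30, 18:45-20:55.

11:50-14:25, 18:20-18:30, 18:45-20:55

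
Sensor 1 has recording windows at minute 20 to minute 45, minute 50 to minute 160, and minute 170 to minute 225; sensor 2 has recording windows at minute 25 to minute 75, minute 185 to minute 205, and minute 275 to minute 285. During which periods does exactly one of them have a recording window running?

Only in the first: minute 20 to minute 25, minute 75 to minute 160, minute 170 to minute 185, minute 205 to minute 225.
Only in the second: minute 45 to minute 50, minute 275 to minute 285.
Together these are the periods covered by exactly one.

minute 20 to minute 25, minute 45 to minute 50, minute 75 to minute 160, minute 170 to minute 185, minute 205 to minute 225, minute 275 to minute 285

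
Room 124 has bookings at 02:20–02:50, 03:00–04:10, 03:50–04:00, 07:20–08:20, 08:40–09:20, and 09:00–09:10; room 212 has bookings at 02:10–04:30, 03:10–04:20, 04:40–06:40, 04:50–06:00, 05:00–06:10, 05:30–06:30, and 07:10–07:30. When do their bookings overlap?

02:20-02:50, 03:00-04:10, 07:20-07:30

A, merged: 02:20-02:50, 03:00-04:10, 07:20-08:20, 08:40-09:20.
B, merged: 02:10-04:30, 04:40-06:40, 07:10-07:30.
02:20-02:50 ∩ B → 02:20-02:50.
03:00-04:10 ∩ B → 03:00-04:10.
07:20-08:20 ∩ B → 07:20-07:30.
08:40-09:20 meets no B interval.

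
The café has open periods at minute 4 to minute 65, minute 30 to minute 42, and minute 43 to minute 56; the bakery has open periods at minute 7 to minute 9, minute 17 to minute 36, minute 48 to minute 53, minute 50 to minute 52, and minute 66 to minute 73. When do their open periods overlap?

A, merged: minute 4 to minute 65.
B, merged: minute 7 to minute 9, minute 17 to minute 36, minute 48 to minute 53, minute 66 to minute 73.
minute 4 to minute 65 overlaps B on minute 7 to minute 9, minute 17 to minute 36, minute 48 to minute 53.

minute 7 to minute 9, minute 17 to minute 36, minute 48 to minute 53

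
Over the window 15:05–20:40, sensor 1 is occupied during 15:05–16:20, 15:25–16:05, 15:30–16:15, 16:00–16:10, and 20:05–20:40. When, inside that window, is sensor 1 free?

16:20–20:05

After merging, the occupied span is 15:05–16:20, 20:05–20:40.
Gaps within 15:05–20:40: 16:20–20:05.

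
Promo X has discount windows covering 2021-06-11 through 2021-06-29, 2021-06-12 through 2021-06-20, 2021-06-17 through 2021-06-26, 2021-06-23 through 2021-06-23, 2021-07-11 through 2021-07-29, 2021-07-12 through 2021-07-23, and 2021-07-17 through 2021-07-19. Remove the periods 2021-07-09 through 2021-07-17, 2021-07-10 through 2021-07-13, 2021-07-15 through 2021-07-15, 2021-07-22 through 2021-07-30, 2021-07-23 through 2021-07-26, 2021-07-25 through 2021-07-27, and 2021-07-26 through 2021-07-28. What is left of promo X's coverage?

2021-06-11 through 2021-06-29, 2021-07-18 through 2021-07-21

A, merged: 2021-06-11 through 2021-06-29, 2021-07-11 through 2021-07-29.
B, merged: 2021-07-09 through 2021-07-17, 2021-07-22 through 2021-07-30.
2021-06-11 through 2021-06-29: nothing removed.
2021-07-11 through 2021-07-29 \ B = 2021-07-18 through 2021-07-21.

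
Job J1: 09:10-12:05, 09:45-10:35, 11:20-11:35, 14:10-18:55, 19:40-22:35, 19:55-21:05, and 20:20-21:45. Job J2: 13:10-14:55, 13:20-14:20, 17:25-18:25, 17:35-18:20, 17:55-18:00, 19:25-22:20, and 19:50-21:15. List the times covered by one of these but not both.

First set merges to 09:10–12:05, 14:10–18:55, 19:40–22:35.
Second set merges to 13:10–14:55, 17:25–18:25, 19:25–22:20.
Only in the first: 09:10–12:05, 14:55–17:25, 18:25–18:55, 22:20–22:35.
Only in the second: 13:10–14:10, 19:25–19:40.
Together these are the periods covered by exactly one.

09:10–12:05, 13:10–14:10, 14:55–17:25, 18:25–18:55, 19:25–19:40, 22:20–22:35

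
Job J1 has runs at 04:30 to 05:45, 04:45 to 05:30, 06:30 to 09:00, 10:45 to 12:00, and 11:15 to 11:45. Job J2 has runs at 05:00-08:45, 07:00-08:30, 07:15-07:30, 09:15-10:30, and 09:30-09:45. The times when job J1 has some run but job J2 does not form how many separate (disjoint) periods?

3

Merge the first list: 04:30–05:45, 06:30–09:00, 10:45–12:00.
Merge the second list: 05:00–08:45, 09:15–10:30.
A \ B = 04:30–05:00, 08:45–09:00, 10:45–12:00.
That is 3 disjoint pieces.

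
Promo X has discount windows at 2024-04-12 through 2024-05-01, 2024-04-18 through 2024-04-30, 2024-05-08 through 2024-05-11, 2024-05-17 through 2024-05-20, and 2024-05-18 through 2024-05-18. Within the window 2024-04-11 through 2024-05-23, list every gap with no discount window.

After merging, the occupied span is 2024-04-12 through 2024-05-01, 2024-05-08 through 2024-05-11, 2024-05-17 through 2024-05-20.
Uncovered inside 2024-04-11 through 2024-05-23: 2024-04-11 through 2024-04-11, 2024-05-02 through 2024-05-07, 2024-05-12 through 2024-05-16, 2024-05-21 through 2024-05-23.

2024-04-11 through 2024-04-11, 2024-05-02 through 2024-05-07, 2024-05-12 through 2024-05-16, 2024-05-21 through 2024-05-23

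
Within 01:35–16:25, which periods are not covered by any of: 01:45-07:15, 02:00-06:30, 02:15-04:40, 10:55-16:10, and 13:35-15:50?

After merging, the occupied span is 01:45–07:15, 10:55–16:10.
Complement within 01:35–16:25: 01:35–01:45, 07:15–10:55, 16:10–16:25.

01:35–01:45, 07:15–10:55, 16:10–16:25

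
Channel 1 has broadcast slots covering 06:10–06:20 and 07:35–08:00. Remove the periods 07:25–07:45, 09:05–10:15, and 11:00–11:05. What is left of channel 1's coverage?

06:10–06:20, 07:45–08:00

06:10–06:20: nothing removed.
07:35–08:00 \ B = 07:45–08:00.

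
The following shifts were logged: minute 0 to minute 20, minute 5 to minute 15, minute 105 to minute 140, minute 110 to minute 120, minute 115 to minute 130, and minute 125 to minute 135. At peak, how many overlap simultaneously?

At minute 115, 3 of the intervals are simultaneously active.
No point has more.

3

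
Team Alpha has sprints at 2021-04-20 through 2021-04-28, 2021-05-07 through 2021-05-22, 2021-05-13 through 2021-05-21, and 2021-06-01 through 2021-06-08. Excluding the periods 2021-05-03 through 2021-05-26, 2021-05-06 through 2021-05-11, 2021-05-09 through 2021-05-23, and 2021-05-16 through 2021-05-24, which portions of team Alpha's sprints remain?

2021-04-20 through 2021-04-28, 2021-06-01 through 2021-06-08

Merge the first list: 2021-04-20 through 2021-04-28, 2021-05-07 through 2021-05-22, 2021-06-01 through 2021-06-08.
Merge the second list: 2021-05-03 through 2021-05-26.
2021-04-20 through 2021-04-28: nothing removed.
2021-05-07 through 2021-05-22: entirely removed.
2021-06-01 through 2021-06-08: nothing removed.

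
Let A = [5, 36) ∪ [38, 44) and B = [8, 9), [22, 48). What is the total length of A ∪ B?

43

A ∪ B = [5, 48).
Total: 43.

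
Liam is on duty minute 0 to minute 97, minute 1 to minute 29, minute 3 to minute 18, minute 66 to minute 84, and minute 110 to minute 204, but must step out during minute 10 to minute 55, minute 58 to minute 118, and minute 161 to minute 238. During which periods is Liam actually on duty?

Merge the first list: minute 0 to minute 97, minute 110 to minute 204.
minute 0 to minute 97 minus B → minute 0 to minute 10, minute 55 to minute 58.
minute 110 to minute 204 minus B → minute 118 to minute 161.

minute 0 to minute 10, minute 55 to minute 58, minute 118 to minute 161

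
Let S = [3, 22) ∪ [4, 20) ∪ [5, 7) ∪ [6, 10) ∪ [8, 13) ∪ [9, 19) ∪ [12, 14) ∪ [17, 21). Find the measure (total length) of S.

19

Merged: [3, 22).
Length: 19.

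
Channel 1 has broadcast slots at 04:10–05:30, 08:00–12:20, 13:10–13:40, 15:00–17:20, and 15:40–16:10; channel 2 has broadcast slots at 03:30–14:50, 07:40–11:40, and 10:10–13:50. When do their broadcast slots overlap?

Merge the first list: 04:10–05:30, 08:00–12:20, 13:10–13:40, 15:00–17:20.
Merge the second list: 03:30–14:50.
04:10–05:30 ∩ B → 04:10–05:30.
08:00–12:20 ∩ B → 08:00–12:20.
13:10–13:40 ∩ B → 13:10–13:40.
15:00–17:20 meets no B interval.

04:10–05:30, 08:00–12:20, 13:10–13:40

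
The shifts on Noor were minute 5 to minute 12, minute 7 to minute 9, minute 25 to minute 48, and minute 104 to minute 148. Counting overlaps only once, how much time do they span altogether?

74 minutes

Merged: minute 5 to minute 12, minute 25 to minute 48, minute 104 to minute 148.
Lengths: 7 minutes + 23 minutes + 44 minutes = 74 minutes.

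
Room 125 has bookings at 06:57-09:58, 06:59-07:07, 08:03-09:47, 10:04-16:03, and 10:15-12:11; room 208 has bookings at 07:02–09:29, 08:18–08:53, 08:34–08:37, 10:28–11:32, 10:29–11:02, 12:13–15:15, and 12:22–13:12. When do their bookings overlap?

07:02–09:29, 10:28–11:32, 12:13–15:15

Merge the first list: 06:57–09:58, 10:04–16:03.
Merge the second list: 07:02–09:29, 10:28–11:32, 12:13–15:15.
06:57–09:58 overlaps B on 07:02–09:29.
10:04–16:03 overlaps B on 10:28–11:32, 12:13–15:15.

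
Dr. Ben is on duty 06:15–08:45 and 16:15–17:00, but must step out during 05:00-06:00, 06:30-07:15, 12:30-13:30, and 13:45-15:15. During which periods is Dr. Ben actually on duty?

06:15–06:30, 07:15–08:45, 16:15–17:00

06:15–08:45 \ B = 06:15–06:30, 07:15–08:45.
16:15–17:00: nothing removed.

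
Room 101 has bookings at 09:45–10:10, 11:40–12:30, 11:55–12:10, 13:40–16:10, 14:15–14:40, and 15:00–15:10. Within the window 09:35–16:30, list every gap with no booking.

After merging, the occupied span is 09:45-10:10, 11:40-12:30, 13:40-16:10.
Gaps within 09:35-16:30: 09:35-09:45, 10:10-11:40, 12:30-13:40, 16:10-16:30.

09:35-09:45, 10:10-11:40, 12:30-13:40, 16:10-16:30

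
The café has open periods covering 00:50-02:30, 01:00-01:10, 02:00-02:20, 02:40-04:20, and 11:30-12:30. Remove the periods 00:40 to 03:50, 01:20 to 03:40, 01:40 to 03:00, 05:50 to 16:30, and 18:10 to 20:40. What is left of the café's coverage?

Merge the first list: 00:50-02:30, 02:40-04:20, 11:30-12:30.
Merge the second list: 00:40-03:50, 05:50-16:30, 18:10-20:40.
00:50-02:30: entirely removed.
02:40-04:20 \ B = 03:50-04:20.
11:30-12:30: entirely removed.

03:50-04:20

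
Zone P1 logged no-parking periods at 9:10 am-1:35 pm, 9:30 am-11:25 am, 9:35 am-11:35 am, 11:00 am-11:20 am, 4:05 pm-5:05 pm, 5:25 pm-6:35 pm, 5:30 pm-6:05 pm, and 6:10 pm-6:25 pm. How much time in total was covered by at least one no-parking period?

Merged: 9:10 am–1:35 pm, 4:05 pm–5:05 pm, 5:25 pm–6:35 pm.
Lengths: 4 h 25 min + 1 h + 1 h 10 min = 6 h 35 min.

6 h 35 min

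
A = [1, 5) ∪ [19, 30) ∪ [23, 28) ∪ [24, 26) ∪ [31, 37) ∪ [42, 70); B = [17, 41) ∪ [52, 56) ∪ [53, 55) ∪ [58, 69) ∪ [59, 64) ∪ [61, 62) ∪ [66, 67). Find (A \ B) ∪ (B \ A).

A, merged: [1, 5), [19, 30), [31, 37), [42, 70).
B, merged: [17, 41), [52, 56), [58, 69).
A but not B: [1, 5), [42, 52), [56, 58), [69, 70).
B but not A: [17, 19), [30, 31), [37, 41).
Combining gives A △ B.

[1, 5) ∪ [17, 19) ∪ [30, 31) ∪ [37, 41) ∪ [42, 52) ∪ [56, 58) ∪ [69, 70)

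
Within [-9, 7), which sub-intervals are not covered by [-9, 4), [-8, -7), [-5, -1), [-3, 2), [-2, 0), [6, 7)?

The merged coverage is [-9, 4), [6, 7).
Uncovered inside [-9, 7): [4, 6).

[4, 6)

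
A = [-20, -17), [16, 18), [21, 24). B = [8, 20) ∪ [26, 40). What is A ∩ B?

[16, 18)

[-20, -17) falls entirely outside B.
[16, 18) overlaps B on [16, 18).
[21, 24) falls entirely outside B.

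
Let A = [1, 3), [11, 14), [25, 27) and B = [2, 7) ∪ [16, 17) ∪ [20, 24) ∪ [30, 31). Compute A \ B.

[1, 2) ∪ [11, 14) ∪ [25, 27)

[1, 3) minus B → [1, 2).
[11, 14): no B overlap → unchanged.
[25, 27): no B overlap → unchanged.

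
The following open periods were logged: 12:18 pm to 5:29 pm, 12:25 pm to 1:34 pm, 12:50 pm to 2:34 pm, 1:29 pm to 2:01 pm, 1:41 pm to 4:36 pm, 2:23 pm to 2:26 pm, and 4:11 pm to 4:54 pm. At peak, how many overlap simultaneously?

Walk the sorted start/end points keeping a running depth.
The depth first hits 4 at 1:29 pm.

4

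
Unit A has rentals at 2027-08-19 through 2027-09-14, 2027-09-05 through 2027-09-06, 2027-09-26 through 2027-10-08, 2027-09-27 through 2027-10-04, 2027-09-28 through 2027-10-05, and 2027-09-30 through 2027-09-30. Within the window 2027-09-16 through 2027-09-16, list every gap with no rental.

The merged coverage is 2027-08-19 through 2027-09-14, 2027-09-26 through 2027-10-08.
Gaps within 2027-09-16 through 2027-09-16: 2027-09-16 through 2027-09-16.

2027-09-16 through 2027-09-16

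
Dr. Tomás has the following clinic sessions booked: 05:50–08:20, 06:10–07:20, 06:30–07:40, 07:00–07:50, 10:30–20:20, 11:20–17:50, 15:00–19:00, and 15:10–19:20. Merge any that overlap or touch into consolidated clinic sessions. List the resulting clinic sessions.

06:10–07:20 overlaps/touches 05:50–08:20 → extend to 05:50–08:20.
06:30–07:40 overlaps/touches 05:50–08:20 → extend to 05:50–08:20.
07:00–07:50 overlaps/touches 05:50–08:20 → extend to 05:50–08:20.
10:30–20:20 is disjoint → start new block.
11:20–17:50 overlaps/touches 10:30–20:20 → extend to 10:30–20:20.
15:00–19:00 overlaps/touches 10:30–20:20 → extend to 10:30–20:20.
15:10–19:20 overlaps/touches 10:30–20:20 → extend to 10:30–20:20.

05:50–08:20, 10:30–20:20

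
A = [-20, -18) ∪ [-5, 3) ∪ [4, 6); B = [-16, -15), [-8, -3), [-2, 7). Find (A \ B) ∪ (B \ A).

A \ B = [-20, -18), [-3, -2).
B \ A = [-16, -15), [-8, -5), [3, 4), [6, 7).
Union of the two gives the symmetric difference.

[-20, -18) ∪ [-16, -15) ∪ [-8, -5) ∪ [-3, -2) ∪ [3, 4) ∪ [6, 7)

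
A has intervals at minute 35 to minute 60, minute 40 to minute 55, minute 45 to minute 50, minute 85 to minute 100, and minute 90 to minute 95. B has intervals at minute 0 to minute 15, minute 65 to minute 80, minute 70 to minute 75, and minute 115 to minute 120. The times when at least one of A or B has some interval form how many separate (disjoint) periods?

5

A, merged: minute 35 to minute 60, minute 85 to minute 100.
B, merged: minute 0 to minute 15, minute 65 to minute 80, minute 115 to minute 120.
A ∪ B = minute 0 to minute 15, minute 35 to minute 60, minute 65 to minute 80, minute 85 to minute 100, minute 115 to minute 120.
That is 5 disjoint pieces.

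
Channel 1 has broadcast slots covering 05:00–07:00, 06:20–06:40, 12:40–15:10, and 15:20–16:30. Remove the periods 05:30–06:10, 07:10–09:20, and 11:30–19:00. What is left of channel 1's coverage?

First set merges to 05:00-07:00, 12:40-15:10, 15:20-16:30.
05:00-07:00 with B removed leaves 05:00-05:30, 06:10-07:00.
12:40-15:10 lies entirely inside B → drops out.
15:20-16:30 lies entirely inside B → drops out.

05:00-05:30, 06:10-07:00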